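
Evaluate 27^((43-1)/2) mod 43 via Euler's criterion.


p = 43 is prime and the exponent is (p-1)/2 = 21, so by Euler's criterion 27^21 = (27/43) = +1 or -1 mod 43.
Compute by square-and-multiply:
  21 = 16 + 4 + 1 (binary 10101)
  Repeated squaring mod 43: 27^1 = 27, 27^2 = 41, 27^4 = 4, 27^8 = 16, 27^16 = 41
  27^21 = 27^16 * 27^4 * 27^1 = 41 * 4 * 27 mod 43
    41 * 4 = 164 = 35 mod 43
    35 * 27 = 945 = 42 mod 43
  27^21 = 42 mod 43
Result 42 = p - 1 = -1 mod 43: 27 is a quadratic non-residue mod 43. As a residue in [0, p-1] the value is 42.
27^21 mod 43 = 42

42


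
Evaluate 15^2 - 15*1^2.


x^2 - d*y^2
= 15^2 - 15*1^2
= 225 - 15
= 210

210


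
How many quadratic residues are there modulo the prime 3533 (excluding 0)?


For prime p, the number of non-zero quadratic residues is (p-1)/2.
= (3533-1)/2
= 1766

1766


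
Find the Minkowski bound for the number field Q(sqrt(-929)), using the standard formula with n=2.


d = -929, d mod 4 = 3, so disc(K) = 4d = -3716; |disc(K)| = 3716
Imaginary quadratic field, so n = 2, s = r2 = 1, r1 = 0
M = (n!/n^n) * (4/pi)^s * sqrt(|disc(K)|) = (2!/2^2) * (4/pi)^1 * sqrt(3716)
= 0.5 * 1.273240 * 60.959003
= 38.8077

38.8077


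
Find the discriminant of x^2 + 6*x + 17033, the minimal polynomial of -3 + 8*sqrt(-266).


The element -3 + 8*sqrt(-266) has minimal polynomial:
x^2 + 6*x + 17033
Discriminant = (6)^2 - 4*(17033)
= 36 - 68132
= -68096

-68096


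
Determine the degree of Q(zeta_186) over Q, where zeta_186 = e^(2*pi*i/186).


The degree equals Euler's totient phi(186).
186 = 2 * 3 * 31
phi(186) = 60

60


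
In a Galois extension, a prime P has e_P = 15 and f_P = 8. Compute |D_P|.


|D_P| = e * f
= 15 * 8
= 120

120


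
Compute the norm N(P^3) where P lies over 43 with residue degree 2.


N(P^a) = p^(a*f)
= 43^(3*2)
= 43^6
= 6321363049

6321363049


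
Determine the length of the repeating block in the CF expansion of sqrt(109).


Run the CF algorithm for sqrt(109).
a_0 = floor(sqrt(109)) = 10; set m_0=0, q_0=1.
Recurrence: m' = q*a - m,  q' = (d - m'^2)/q,  a' = floor((a_0 + m')/q').
  step 1: m=10, q=9, a=2
  step 2: m=8, q=5, a=3
  step 3: m=7, q=12, a=1
  step 4: m=5, q=7, a=2
  step 5: m=9, q=4, a=4
  step 6: m=7, q=15, a=1
  step 7: m=8, q=3, a=6
  step 8: m=10, q=3, a=6
  step 9: m=8, q=15, a=1
  step 10: m=7, q=4, a=4
  step 11: m=9, q=7, a=2
  step 12: m=5, q=12, a=1
  step 13: m=7, q=5, a=3
  step 14: m=8, q=9, a=2
  step 15: m=10, q=1, a=20
a_15 = 2*a_0 = 20, so the period closes here.
sqrt(109) = [10; 2, 3, 1, 2, 4, 1, 6, 6, 1, 4, 2, 1, 3, 2, 20]
Period length = 15

15


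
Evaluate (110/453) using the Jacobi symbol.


Compute (110/453) via quadratic reciprocity:
  pull out 2: (2/453) = -1  (since 453 mod 8 = 5)
  reciprocity: (55/453) -> +(453/55)
  reduce: (13/55)
  reciprocity: (13/55) -> +(55/13)
  reduce: (3/13)
  reciprocity: (3/13) -> +(13/3)
  reduce: (1/3)
  (1/3) = 1
Product of signs = -1

-1


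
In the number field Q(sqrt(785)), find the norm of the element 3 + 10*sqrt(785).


N(a + b*sqrt(d)) = a^2 - d*b^2
= (3)^2 - (785)*(10)^2
= 9 - 78500
= -78491

-78491


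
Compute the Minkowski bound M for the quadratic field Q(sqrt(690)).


d = 690, d mod 4 = 2, so disc(K) = 4d = 2760; |disc(K)| = 2760
Real quadratic field, so n = 2, s = r2 = 0, r1 = 2
M = (n!/n^n) * (4/pi)^s * sqrt(|disc(K)|) = (2!/2^2) * (4/pi)^0 * sqrt(2760)
= 0.5 * 1.000000 * 52.535702
= 26.2679

26.2679


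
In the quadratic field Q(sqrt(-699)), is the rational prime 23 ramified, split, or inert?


K = Q(sqrt(-699)). Since d mod 4 = 1, disc(K) = -699.
Check p | disc: -699 mod 23 = 14.
p does not divide disc. Compute Legendre symbol (d/p):
14^((23-1)/2) mod 23 = -1
(d/p) = -1, so p is inert: (p) stays prime with e=1, f=2, g=1.
Therefore p is inert.

inert


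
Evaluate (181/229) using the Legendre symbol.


p = 229 is prime, so compute (181/229) with the reciprocity algorithm (Jacobi-symbol steps: pull out 2s via (2/n), flip via reciprocity, reduce):
  reciprocity: (181/229) -> +(229/181)
  reduce: (48/181)
  pull out 2: (2/181) = -1  (since 181 mod 8 = 5)
  pull out 2: (2/181) = -1  (since 181 mod 8 = 5)
  pull out 2: (2/181) = -1  (since 181 mod 8 = 5)
  pull out 2: (2/181) = -1  (since 181 mod 8 = 5)
  reciprocity: (3/181) -> +(181/3)
  reduce: (1/3)
  (1/3) = 1
Product of signs = 1
(181/229) = 1

1


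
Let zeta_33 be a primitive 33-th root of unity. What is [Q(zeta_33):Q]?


The degree equals Euler's totient phi(33).
33 = 3 * 11
phi(33) = 20

20


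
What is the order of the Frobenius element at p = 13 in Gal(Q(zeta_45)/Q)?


The Frobenius at p in Gal(Q(zeta_n)/Q) = (Z/nZ)* is the class of p, so its order is ord_45(13), the smallest k >= 1 with 13^k = 1 mod 45.
n = 45 = 3^2 * 5, phi(45) = 24; the order divides phi(n).
Divisors of 24: 1, 2, 3, 4, 6, 8, 12, 24
Repeated squaring mod 45: 13^1 = 13, 13^2 = 34, 13^4 = 31, 13^8 = 16, 13^16 = 31
Test divisors in increasing order:
  k=1: 13^1 = 13 mod 45
  k=2: 13^2 = 34 mod 45
  k=3: 13^3 = 34 * 13 = 37 mod 45
  k=4: 13^4 = 31 mod 45
  k=6: 13^6 = 31 * 34 = 19 mod 45
  k=8: 13^8 = 16 mod 45
  k=12: 13^12 = 16 * 31 = 1 mod 45  <- first divisor giving 1
Order = 12

12


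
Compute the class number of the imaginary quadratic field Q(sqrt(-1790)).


K = Q(sqrt(-1790)). d mod 4 = 2, so D = disc(K) = 4d = -7160
h(K) equals the number of primitive reduced positive-definite forms (a, b, c) = a*x^2 + b*x*y + c*y^2 with b^2 - 4ac = D,
where reduced means |b| <= a <= c, with b >= 0 whenever |b| = a or a = c, and primitive means gcd(a, b, c) = 1.
Reduced forces 3a^2 <= |D| = 7160, so 1 <= a <= 48; b must have the parity of D, and c = (b^2 - D)/(4a) must be an integer >= a.
Enumerate a = 1..48, b in [-a, a]:
  a=1: (1, 0, 1790)  [1]
  a=2: (2, 0, 895)  [1]
  a=3: (3, -2, 597), (3, 2, 597)  [2]
  a=4: none
  a=5: (5, 0, 358)  [1]
  a=6: (6, -4, 299), (6, 4, 299)  [2]
  a=7: (7, -6, 257), (7, 6, 257)  [2]
  a=8: none
  a=9: (9, -2, 199), (9, 2, 199)  [2]
  a=10: (10, 0, 179)  [1]
  a=11: (11, -10, 165), (11, 10, 165)  [2]
  a=12: none
  a=13: (13, -4, 138), (13, 4, 138)  [2]
  a=14: (14, -8, 129), (14, 8, 129)  [2]
  a=15: (15, -10, 121), (15, 10, 121)  [2]
  a=16..17: none
  a=18: (18, -16, 103), (18, 16, 103)  [2]
  a=19..20: none
  a=21: (21, -20, 90), (21, -8, 86), (21, 8, 86), (21, 20, 90)  [4]
  a=22: (22, -12, 83), (22, 12, 83)  [2]
  a=23: (23, -4, 78), (23, 4, 78)  [2]
  a=24..25: none
  a=26: (26, -4, 69), (26, 4, 69)  [2]
  a=27: (27, -20, 70), (27, 20, 70)  [2]
  a=28..29: none
  a=30: (30, -20, 63), (30, 20, 63)  [2]
  a=31: (31, -30, 65), (31, 30, 65)  [2]
  a=32: none
  a=33: (33, -32, 62), (33, -10, 55), (33, 10, 55), (33, 32, 62)  [4]
  a=34: none
  a=35: (35, -20, 54), (35, 20, 54)  [2]
  a=36..38: none
  a=39: (39, -22, 49), (39, -4, 46), (39, 4, 46), (39, 22, 49)  [4]
  a=40..41: none
  a=42: (42, -20, 45), (42, -8, 43), (42, 8, 43), (42, 20, 45)  [4]
  a=43..48: none
Total reduced forms: 1 + 1 + 2 + 1 + 2 + 2 + 2 + 1 + 2 + 2 + 2 + 2 + 2 + 4 + 2 + 2 + 2 + 2 + 2 + 2 + 4 + 2 + 4 + 4 = 52
h = 52

52


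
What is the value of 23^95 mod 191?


p = 191 is prime and the exponent is (p-1)/2 = 95, so by Euler's criterion 23^95 = (23/191) = +1 or -1 mod 191.
Compute by square-and-multiply:
  95 = 64 + 16 + 8 + 4 + 2 + 1 (binary 1011111)
  Repeated squaring mod 191: 23^1 = 23, 23^2 = 147, 23^4 = 26, 23^8 = 103, 23^16 = 104, 23^32 = 120, 23^64 = 75
  23^95 = 23^64 * 23^16 * 23^8 * 23^4 * 23^2 * 23^1 = 75 * 104 * 103 * 26 * 147 * 23 mod 191
    75 * 104 = 7800 = 160 mod 191
    160 * 103 = 16480 = 54 mod 191
    54 * 26 = 1404 = 67 mod 191
    67 * 147 = 9849 = 108 mod 191
    108 * 23 = 2484 = 1 mod 191
  23^95 = 1 mod 191
Result 1: 23 is a quadratic residue mod 191.
23^95 mod 191 = 1

1


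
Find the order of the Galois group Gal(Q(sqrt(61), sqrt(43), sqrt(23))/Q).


The 3 square roots of distinct primes are multiplicatively independent over Q,
so [K:Q] = 2^3 and Gal(K/Q) is isomorphic to (Z/2Z)^3.
|Gal| = 2^3 = 8

8


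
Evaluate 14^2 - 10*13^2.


x^2 - d*y^2
= 14^2 - 10*13^2
= 196 - 1690
= -1494

-1494


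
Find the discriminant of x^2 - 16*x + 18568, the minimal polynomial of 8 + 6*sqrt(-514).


The element 8 + 6*sqrt(-514) has minimal polynomial:
x^2 - 16*x + 18568
Discriminant = (-16)^2 - 4*(18568)
= 256 - 74272
= -74016

-74016


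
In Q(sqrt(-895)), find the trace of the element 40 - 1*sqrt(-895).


Tr(a + b*sqrt(d)) = (a + b*sqrt(d)) + (a - b*sqrt(d)) = 2a
= 2 * (40)
= 80

80


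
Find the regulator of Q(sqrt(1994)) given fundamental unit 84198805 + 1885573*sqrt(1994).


epsilon = 84198805 + 1885573*sqrt(1994)
= 1.6840e+08
R = ln(1.6840e+08)
= 18.9418

18.9418


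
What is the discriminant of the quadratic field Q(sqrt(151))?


For K = Q(sqrt(d)) with d squarefree: disc(K) = d if d = 1 mod 4, and disc(K) = 4d if d = 2 or 3 mod 4.
Here d = 151, and d mod 4 = 3.
d = 3 mod 4, not 1 (O_K = Z[sqrt(d)]), so disc(K) = 4d = 4 * (151) = 604

604


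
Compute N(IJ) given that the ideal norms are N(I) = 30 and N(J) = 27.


N(IJ) = N(I) * N(J)
= 30 * 27
= 810

810


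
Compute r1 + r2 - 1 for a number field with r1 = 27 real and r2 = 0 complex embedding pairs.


By Dirichlet's unit theorem:
rank = r1 + r2 - 1
= 27 + 0 - 1
= 26

26


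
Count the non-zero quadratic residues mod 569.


For prime p, the number of non-zero quadratic residues is (p-1)/2.
= (569-1)/2
= 284

284


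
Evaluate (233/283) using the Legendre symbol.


p = 283 is prime, so compute (233/283) with the reciprocity algorithm (Jacobi-symbol steps: pull out 2s via (2/n), flip via reciprocity, reduce):
  reciprocity: (233/283) -> +(283/233)
  reduce: (50/233)
  pull out 2: (2/233) = +1  (since 233 mod 8 = 1)
  reciprocity: (25/233) -> +(233/25)
  reduce: (8/25)
  pull out 2: (2/25) = +1  (since 25 mod 8 = 1)
  pull out 2: (2/25) = +1  (since 25 mod 8 = 1)
  pull out 2: (2/25) = +1  (since 25 mod 8 = 1)
  (1/25) = 1
Product of signs = 1
(233/283) = 1

1


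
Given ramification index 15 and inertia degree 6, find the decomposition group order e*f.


|D_P| = e * f
= 15 * 6
= 90

90


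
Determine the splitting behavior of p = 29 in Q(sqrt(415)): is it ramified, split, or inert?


K = Q(sqrt(415)). Since d mod 4 = 3, disc(K) = 1660.
Check p | disc: 1660 mod 29 = 7.
p does not divide disc. Compute Legendre symbol (d/p):
9^((29-1)/2) mod 29 = 1
(d/p) = 1, so p splits: (p) = P*P' with e=1, f=1, g=2.
Therefore p is split.

split


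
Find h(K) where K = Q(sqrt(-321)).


K = Q(sqrt(-321)). d mod 4 = 3, so D = disc(K) = 4d = -1284
h(K) equals the number of primitive reduced positive-definite forms (a, b, c) = a*x^2 + b*x*y + c*y^2 with b^2 - 4ac = D,
where reduced means |b| <= a <= c, with b >= 0 whenever |b| = a or a = c, and primitive means gcd(a, b, c) = 1.
Reduced forces 3a^2 <= |D| = 1284, so 1 <= a <= 20; b must have the parity of D, and c = (b^2 - D)/(4a) must be an integer >= a.
Enumerate a = 1..20, b in [-a, a]:
  a=1: (1, 0, 321)  [1]
  a=2: (2, 2, 161)  [1]
  a=3: (3, 0, 107)  [1]
  a=4: none
  a=5: (5, -4, 65), (5, 4, 65)  [2]
  a=6: (6, 6, 55)  [1]
  a=7: (7, -2, 46), (7, 2, 46)  [2]
  a=8..9: none
  a=10: (10, -6, 33), (10, 6, 33)  [2]
  a=11: (11, -6, 30), (11, 6, 30)  [2]
  a=12: none
  a=13: (13, -4, 25), (13, 4, 25)  [2]
  a=14: (14, -2, 23), (14, 2, 23)  [2]
  a=15: (15, -6, 22), (15, 6, 22)  [2]
  a=16: none
  a=17: (17, -12, 21), (17, 12, 21)  [2]
  a=18..20: none
Total reduced forms: 1 + 1 + 1 + 2 + 1 + 2 + 2 + 2 + 2 + 2 + 2 + 2 = 20
h = 20

20


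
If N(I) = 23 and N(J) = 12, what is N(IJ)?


N(IJ) = N(I) * N(J)
= 23 * 12
= 276

276


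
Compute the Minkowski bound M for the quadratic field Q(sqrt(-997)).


d = -997, d mod 4 = 3, so disc(K) = 4d = -3988; |disc(K)| = 3988
Imaginary quadratic field, so n = 2, s = r2 = 1, r1 = 0
M = (n!/n^n) * (4/pi)^s * sqrt(|disc(K)|) = (2!/2^2) * (4/pi)^1 * sqrt(3988)
= 0.5 * 1.273240 * 63.150614
= 40.2029

40.2029


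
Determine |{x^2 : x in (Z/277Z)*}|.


For prime p, the number of non-zero quadratic residues is (p-1)/2.
= (277-1)/2
= 138

138


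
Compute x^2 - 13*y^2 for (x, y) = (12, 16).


x^2 - d*y^2
= 12^2 - 13*16^2
= 144 - 3328
= -3184

-3184


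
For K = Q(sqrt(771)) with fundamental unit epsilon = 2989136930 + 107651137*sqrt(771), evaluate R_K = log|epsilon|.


epsilon = 2989136930 + 107651137*sqrt(771)
= 5.9783e+09
R = ln(5.9783e+09)
= 22.5114

22.5114


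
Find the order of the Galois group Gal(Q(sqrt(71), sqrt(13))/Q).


The 2 square roots of distinct primes are multiplicatively independent over Q,
so [K:Q] = 2^2 and Gal(K/Q) is isomorphic to (Z/2Z)^2.
|Gal| = 2^2 = 4

4


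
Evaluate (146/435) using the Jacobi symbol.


Compute (146/435) via quadratic reciprocity:
  pull out 2: (2/435) = -1  (since 435 mod 8 = 3)
  reciprocity: (73/435) -> +(435/73)
  reduce: (70/73)
  pull out 2: (2/73) = +1  (since 73 mod 8 = 1)
  reciprocity: (35/73) -> +(73/35)
  reduce: (3/35)
  reciprocity: (3/35) -> -(35/3)
  reduce: (2/3)
  pull out 2: (2/3) = -1  (since 3 mod 8 = 3)
  (1/3) = 1
Product of signs = -1

-1


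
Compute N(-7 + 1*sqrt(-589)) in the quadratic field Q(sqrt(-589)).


N(a + b*sqrt(d)) = a^2 - d*b^2
= (-7)^2 - (-589)*(1)^2
= 49 + 589
= 638

638


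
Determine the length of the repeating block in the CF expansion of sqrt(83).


Run the CF algorithm for sqrt(83).
a_0 = floor(sqrt(83)) = 9; set m_0=0, q_0=1.
Recurrence: m' = q*a - m,  q' = (d - m'^2)/q,  a' = floor((a_0 + m')/q').
  step 1: m=9, q=2, a=9
  step 2: m=9, q=1, a=18
a_2 = 2*a_0 = 18, so the period closes here.
sqrt(83) = [9; 9, 18]
Period length = 2

2


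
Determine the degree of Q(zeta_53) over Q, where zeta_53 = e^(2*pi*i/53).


The degree equals Euler's totient phi(53).
53 = 53
phi(53) = 52

52


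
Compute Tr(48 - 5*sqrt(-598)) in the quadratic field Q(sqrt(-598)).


Tr(a + b*sqrt(d)) = (a + b*sqrt(d)) + (a - b*sqrt(d)) = 2a
= 2 * (48)
= 96

96


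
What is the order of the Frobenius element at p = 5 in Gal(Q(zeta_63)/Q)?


The Frobenius at p in Gal(Q(zeta_n)/Q) = (Z/nZ)* is the class of p, so its order is ord_63(5), the smallest k >= 1 with 5^k = 1 mod 63.
n = 63 = 3^2 * 7, phi(63) = 36; the order divides phi(n).
Divisors of 36: 1, 2, 3, 4, 6, 9, 12, 18, 36
Repeated squaring mod 63: 5^1 = 5, 5^2 = 25, 5^4 = 58, 5^8 = 25, 5^16 = 58, 5^32 = 25
Test divisors in increasing order:
  k=1: 5^1 = 5 mod 63
  k=2: 5^2 = 25 mod 63
  k=3: 5^3 = 25 * 5 = 62 mod 63
  k=4: 5^4 = 58 mod 63
  k=6: 5^6 = 58 * 25 = 1 mod 63  <- first divisor giving 1
Order = 6

6


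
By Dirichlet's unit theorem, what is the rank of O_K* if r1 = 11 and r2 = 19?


By Dirichlet's unit theorem:
rank = r1 + r2 - 1
= 11 + 19 - 1
= 29

29


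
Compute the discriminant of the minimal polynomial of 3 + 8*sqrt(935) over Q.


The element 3 + 8*sqrt(935) has minimal polynomial:
x^2 - 6*x - 59831
Discriminant = (-6)^2 - 4*(-59831)
= 36 + 239324
= 239360

239360


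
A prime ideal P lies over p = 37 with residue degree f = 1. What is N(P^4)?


N(P^a) = p^(a*f)
= 37^(4*1)
= 37^4
= 1874161

1874161


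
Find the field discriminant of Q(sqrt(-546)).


For K = Q(sqrt(d)) with d squarefree: disc(K) = d if d = 1 mod 4, and disc(K) = 4d if d = 2 or 3 mod 4.
Here d = -546, and d mod 4 = 2.
d = 2 mod 4, not 1 (O_K = Z[sqrt(d)]), so disc(K) = 4d = 4 * (-546) = -2184

-2184


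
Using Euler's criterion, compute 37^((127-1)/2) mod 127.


p = 127 is prime and the exponent is (p-1)/2 = 63, so by Euler's criterion 37^63 = (37/127) = +1 or -1 mod 127.
Compute by square-and-multiply:
  63 = 32 + 16 + 8 + 4 + 2 + 1 (binary 111111)
  Repeated squaring mod 127: 37^1 = 37, 37^2 = 99, 37^4 = 22, 37^8 = 103, 37^16 = 68, 37^32 = 52
  37^63 = 37^32 * 37^16 * 37^8 * 37^4 * 37^2 * 37^1 = 52 * 68 * 103 * 22 * 99 * 37 mod 127
    52 * 68 = 3536 = 107 mod 127
    107 * 103 = 11021 = 99 mod 127
    99 * 22 = 2178 = 19 mod 127
    19 * 99 = 1881 = 103 mod 127
    103 * 37 = 3811 = 1 mod 127
  37^63 = 1 mod 127
Result 1: 37 is a quadratic residue mod 127.
37^63 mod 127 = 1

1


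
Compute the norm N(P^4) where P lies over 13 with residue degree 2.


N(P^a) = p^(a*f)
= 13^(4*2)
= 13^8
= 815730721

815730721


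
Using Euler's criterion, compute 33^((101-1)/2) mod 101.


p = 101 is prime and the exponent is (p-1)/2 = 50, so by Euler's criterion 33^50 = (33/101) = +1 or -1 mod 101.
Compute by square-and-multiply:
  50 = 32 + 16 + 2 (binary 110010)
  Repeated squaring mod 101: 33^1 = 33, 33^2 = 79, 33^4 = 80, 33^8 = 37, 33^16 = 56, 33^32 = 5
  33^50 = 33^32 * 33^16 * 33^2 = 5 * 56 * 79 mod 101
    5 * 56 = 280 = 78 mod 101
    78 * 79 = 6162 = 1 mod 101
  33^50 = 1 mod 101
Result 1: 33 is a quadratic residue mod 101.
33^50 mod 101 = 1

1


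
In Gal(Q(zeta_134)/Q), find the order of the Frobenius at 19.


The Frobenius at p in Gal(Q(zeta_n)/Q) = (Z/nZ)* is the class of p, so its order is ord_134(19), the smallest k >= 1 with 19^k = 1 mod 134.
n = 134 = 2 * 67, phi(134) = 66; the order divides phi(n).
Divisors of 66: 1, 2, 3, 6, 11, 22, 33, 66
Repeated squaring mod 134: 19^1 = 19, 19^2 = 93, 19^4 = 73, 19^8 = 103, 19^16 = 23, 19^32 = 127, 19^64 = 49
Test divisors in increasing order:
  k=1: 19^1 = 19 mod 134
  k=2: 19^2 = 93 mod 134
  k=3: 19^3 = 93 * 19 = 25 mod 134
  k=6: 19^6 = 73 * 93 = 89 mod 134
  k=11: 19^11 = 103 * 93 * 19 = 29 mod 134
  k=22: 19^22 = 23 * 73 * 93 = 37 mod 134
  k=33: 19^33 = 127 * 19 = 1 mod 134  <- first divisor giving 1
Order = 33

33


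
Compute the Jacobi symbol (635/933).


Compute (635/933) via quadratic reciprocity:
  reciprocity: (635/933) -> +(933/635)
  reduce: (298/635)
  pull out 2: (2/635) = -1  (since 635 mod 8 = 3)
  reciprocity: (149/635) -> +(635/149)
  reduce: (39/149)
  reciprocity: (39/149) -> +(149/39)
  reduce: (32/39)
  pull out 2: (2/39) = +1  (since 39 mod 8 = 7)
  pull out 2: (2/39) = +1  (since 39 mod 8 = 7)
  pull out 2: (2/39) = +1  (since 39 mod 8 = 7)
  pull out 2: (2/39) = +1  (since 39 mod 8 = 7)
  pull out 2: (2/39) = +1  (since 39 mod 8 = 7)
  (1/39) = 1
Product of signs = -1

-1


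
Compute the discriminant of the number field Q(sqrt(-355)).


For K = Q(sqrt(d)) with d squarefree: disc(K) = d if d = 1 mod 4, and disc(K) = 4d if d = 2 or 3 mod 4.
Here d = -355, and d mod 4 = 1.
d = 1 mod 4 (O_K = Z[(1+sqrt(d))/2]), so disc(K) = d = -355

-355


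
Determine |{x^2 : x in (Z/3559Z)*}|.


For prime p, the number of non-zero quadratic residues is (p-1)/2.
= (3559-1)/2
= 1779

1779


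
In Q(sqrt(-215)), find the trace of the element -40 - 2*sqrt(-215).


Tr(a + b*sqrt(d)) = (a + b*sqrt(d)) + (a - b*sqrt(d)) = 2a
= 2 * (-40)
= -80

-80


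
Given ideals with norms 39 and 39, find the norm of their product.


N(IJ) = N(I) * N(J)
= 39 * 39
= 1521

1521


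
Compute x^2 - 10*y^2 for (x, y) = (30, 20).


x^2 - d*y^2
= 30^2 - 10*20^2
= 900 - 4000
= -3100

-3100


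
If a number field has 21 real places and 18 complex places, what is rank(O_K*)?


By Dirichlet's unit theorem:
rank = r1 + r2 - 1
= 21 + 18 - 1
= 38

38


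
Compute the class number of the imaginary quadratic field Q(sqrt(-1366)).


K = Q(sqrt(-1366)). d mod 4 = 2, so D = disc(K) = 4d = -5464
h(K) equals the number of primitive reduced positive-definite forms (a, b, c) = a*x^2 + b*x*y + c*y^2 with b^2 - 4ac = D,
where reduced means |b| <= a <= c, with b >= 0 whenever |b| = a or a = c, and primitive means gcd(a, b, c) = 1.
Reduced forces 3a^2 <= |D| = 5464, so 1 <= a <= 42; b must have the parity of D, and c = (b^2 - D)/(4a) must be an integer >= a.
Enumerate a = 1..42, b in [-a, a]:
  a=1: (1, 0, 1366)  [1]
  a=2: (2, 0, 683)  [1]
  a=3..4: none
  a=5: (5, -4, 274), (5, 4, 274)  [2]
  a=6..9: none
  a=10: (10, -4, 137), (10, 4, 137)  [2]
  a=11: (11, -6, 125), (11, 6, 125)  [2]
  a=12: none
  a=13: (13, -10, 107), (13, 10, 107)  [2]
  a=14..21: none
  a=22: (22, -16, 65), (22, 16, 65)  [2]
  a=23..24: none
  a=25: (25, -6, 55), (25, 6, 55)  [2]
  a=26: (26, -16, 55), (26, 16, 55)  [2]
  a=27..36: none
  a=37: (37, -30, 43), (37, 30, 43)  [2]
  a=38..42: none
Total reduced forms: 1 + 1 + 2 + 2 + 2 + 2 + 2 + 2 + 2 + 2 = 18
h = 18

18


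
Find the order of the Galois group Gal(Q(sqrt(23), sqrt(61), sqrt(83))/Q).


The 3 square roots of distinct primes are multiplicatively independent over Q,
so [K:Q] = 2^3 and Gal(K/Q) is isomorphic to (Z/2Z)^3.
|Gal| = 2^3 = 8

8


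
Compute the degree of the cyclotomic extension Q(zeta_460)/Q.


The degree equals Euler's totient phi(460).
460 = 2^2 * 5 * 23
phi(460) = 176

176


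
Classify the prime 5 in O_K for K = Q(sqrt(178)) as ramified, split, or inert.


K = Q(sqrt(178)). Since d mod 4 = 2, disc(K) = 712.
Check p | disc: 712 mod 5 = 2.
p does not divide disc. Compute Legendre symbol (d/p):
3^((5-1)/2) mod 5 = -1
(d/p) = -1, so p is inert: (p) stays prime with e=1, f=2, g=1.
Therefore p is inert.

inert


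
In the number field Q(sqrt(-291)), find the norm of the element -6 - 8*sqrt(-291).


N(a + b*sqrt(d)) = a^2 - d*b^2
= (-6)^2 - (-291)*(-8)^2
= 36 + 18624
= 18660

18660


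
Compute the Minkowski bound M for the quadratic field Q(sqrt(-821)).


d = -821, d mod 4 = 3, so disc(K) = 4d = -3284; |disc(K)| = 3284
Imaginary quadratic field, so n = 2, s = r2 = 1, r1 = 0
M = (n!/n^n) * (4/pi)^s * sqrt(|disc(K)|) = (2!/2^2) * (4/pi)^1 * sqrt(3284)
= 0.5 * 1.273240 * 57.306195
= 36.4823

36.4823


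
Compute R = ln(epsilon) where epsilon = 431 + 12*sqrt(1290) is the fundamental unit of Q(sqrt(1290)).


epsilon = 431 + 12*sqrt(1290)
= 861.9988
R = ln(861.9988)
= 6.7593

6.7593


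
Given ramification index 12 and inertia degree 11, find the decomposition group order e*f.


|D_P| = e * f
= 12 * 11
= 132

132


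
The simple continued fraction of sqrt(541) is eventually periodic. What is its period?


Run the CF algorithm for sqrt(541).
a_0 = floor(sqrt(541)) = 23; set m_0=0, q_0=1.
Recurrence: m' = q*a - m,  q' = (d - m'^2)/q,  a' = floor((a_0 + m')/q').
  step 1: m=23, q=12, a=3
  step 2: m=13, q=31, a=1
  step 3: m=18, q=7, a=5
  step 4: m=17, q=36, a=1
  step 5: m=19, q=5, a=8
  step 6: m=21, q=20, a=2
  step 7: m=19, q=9, a=4
  step 8: m=17, q=28, a=1
  step 9: m=11, q=15, a=2
  step 10: m=19, q=12, a=3
  step 11: m=17, q=21, a=1
  step 12: m=4, q=25, a=1
  step 13: m=21, q=4, a=11
  step 14: m=23, q=3, a=15
  step 15: m=22, q=19, a=2
  step 16: m=16, q=15, a=2
  step 17: m=14, q=23, a=1
  step 18: m=9, q=20, a=1
  step 19: m=11, q=21, a=1
  step 20: m=10, q=21, a=1
  step 21: m=11, q=20, a=1
  step 22: m=9, q=23, a=1
  step 23: m=14, q=15, a=2
  step 24: m=16, q=19, a=2
  step 25: m=22, q=3, a=15
  step 26: m=23, q=4, a=11
  step 27: m=21, q=25, a=1
  step 28: m=4, q=21, a=1
  step 29: m=17, q=12, a=3
  step 30: m=19, q=15, a=2
  step 31: m=11, q=28, a=1
  step 32: m=17, q=9, a=4
  step 33: m=19, q=20, a=2
  step 34: m=21, q=5, a=8
  step 35: m=19, q=36, a=1
  step 36: m=17, q=7, a=5
  step 37: m=18, q=31, a=1
  step 38: m=13, q=12, a=3
  step 39: m=23, q=1, a=46
a_39 = 2*a_0 = 46, so the period closes here.
sqrt(541) = [23; 3, 1, 5, 1, 8, 2, 4, 1, 2, 3, 1, 1, 11, 15, 2, 2, 1, 1, 1, 1, 1, 1, 2, 2, 15, 11, 1, 1, 3, 2, 1, 4, 2, 8, 1, 5, 1, 3, 46]
Period length = 39

39


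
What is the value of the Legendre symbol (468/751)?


p = 751 is prime, so compute (468/751) with the reciprocity algorithm (Jacobi-symbol steps: pull out 2s via (2/n), flip via reciprocity, reduce):
  pull out 2: (2/751) = +1  (since 751 mod 8 = 7)
  pull out 2: (2/751) = +1  (since 751 mod 8 = 7)
  reciprocity: (117/751) -> +(751/117)
  reduce: (49/117)
  reciprocity: (49/117) -> +(117/49)
  reduce: (19/49)
  reciprocity: (19/49) -> +(49/19)
  reduce: (11/19)
  reciprocity: (11/19) -> -(19/11)
  reduce: (8/11)
  pull out 2: (2/11) = -1  (since 11 mod 8 = 3)
  pull out 2: (2/11) = -1  (since 11 mod 8 = 3)
  pull out 2: (2/11) = -1  (since 11 mod 8 = 3)
  (1/11) = 1
Product of signs = 1
(468/751) = 1

1


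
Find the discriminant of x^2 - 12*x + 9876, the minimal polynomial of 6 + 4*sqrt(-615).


The element 6 + 4*sqrt(-615) has minimal polynomial:
x^2 - 12*x + 9876
Discriminant = (-12)^2 - 4*(9876)
= 144 - 39504
= -39360

-39360


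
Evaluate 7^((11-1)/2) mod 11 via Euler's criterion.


p = 11 is prime and the exponent is (p-1)/2 = 5, so by Euler's criterion 7^5 = (7/11) = +1 or -1 mod 11.
Compute by square-and-multiply:
  5 = 4 + 1 (binary 101)
  Repeated squaring mod 11: 7^1 = 7, 7^2 = 5, 7^4 = 3
  7^5 = 7^4 * 7^1 = 3 * 7 mod 11
    3 * 7 = 21 = 10 mod 11
  7^5 = 10 mod 11
Result 10 = p - 1 = -1 mod 11: 7 is a quadratic non-residue mod 11. As a residue in [0, p-1] the value is 10.
7^5 mod 11 = 10

10


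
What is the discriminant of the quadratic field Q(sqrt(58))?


For K = Q(sqrt(d)) with d squarefree: disc(K) = d if d = 1 mod 4, and disc(K) = 4d if d = 2 or 3 mod 4.
Here d = 58, and d mod 4 = 2.
d = 2 mod 4, not 1 (O_K = Z[sqrt(d)]), so disc(K) = 4d = 4 * (58) = 232

232


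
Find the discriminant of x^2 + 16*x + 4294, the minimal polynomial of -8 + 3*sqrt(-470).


The element -8 + 3*sqrt(-470) has minimal polynomial:
x^2 + 16*x + 4294
Discriminant = (16)^2 - 4*(4294)
= 256 - 17176
= -16920

-16920


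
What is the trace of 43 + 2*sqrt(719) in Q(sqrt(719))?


Tr(a + b*sqrt(d)) = (a + b*sqrt(d)) + (a - b*sqrt(d)) = 2a
= 2 * (43)
= 86

86


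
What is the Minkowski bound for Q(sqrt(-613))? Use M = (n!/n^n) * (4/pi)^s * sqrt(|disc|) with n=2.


d = -613, d mod 4 = 3, so disc(K) = 4d = -2452; |disc(K)| = 2452
Imaginary quadratic field, so n = 2, s = r2 = 1, r1 = 0
M = (n!/n^n) * (4/pi)^s * sqrt(|disc(K)|) = (2!/2^2) * (4/pi)^1 * sqrt(2452)
= 0.5 * 1.273240 * 49.517674
= 31.5239

31.5239


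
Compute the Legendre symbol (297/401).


p = 401 is prime, so compute (297/401) with the reciprocity algorithm (Jacobi-symbol steps: pull out 2s via (2/n), flip via reciprocity, reduce):
  reciprocity: (297/401) -> +(401/297)
  reduce: (104/297)
  pull out 2: (2/297) = +1  (since 297 mod 8 = 1)
  pull out 2: (2/297) = +1  (since 297 mod 8 = 1)
  pull out 2: (2/297) = +1  (since 297 mod 8 = 1)
  reciprocity: (13/297) -> +(297/13)
  reduce: (11/13)
  reciprocity: (11/13) -> +(13/11)
  reduce: (2/11)
  pull out 2: (2/11) = -1  (since 11 mod 8 = 3)
  (1/11) = 1
Product of signs = -1
(297/401) = -1

-1


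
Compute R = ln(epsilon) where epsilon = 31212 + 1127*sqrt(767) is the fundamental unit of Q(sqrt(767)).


epsilon = 31212 + 1127*sqrt(767)
= 62424.0000
R = ln(62424.0000)
= 11.0417

11.0417


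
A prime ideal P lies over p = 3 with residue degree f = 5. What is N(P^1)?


N(P^a) = p^(a*f)
= 3^(1*5)
= 3^5
= 243

243


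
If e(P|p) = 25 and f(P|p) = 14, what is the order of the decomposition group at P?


|D_P| = e * f
= 25 * 14
= 350

350


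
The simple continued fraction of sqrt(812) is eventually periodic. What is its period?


Run the CF algorithm for sqrt(812).
a_0 = floor(sqrt(812)) = 28; set m_0=0, q_0=1.
Recurrence: m' = q*a - m,  q' = (d - m'^2)/q,  a' = floor((a_0 + m')/q').
  step 1: m=28, q=28, a=2
  step 2: m=28, q=1, a=56
a_2 = 2*a_0 = 56, so the period closes here.
sqrt(812) = [28; 2, 56]
Period length = 2

2


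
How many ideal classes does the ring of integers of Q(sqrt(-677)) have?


K = Q(sqrt(-677)). d mod 4 = 3, so D = disc(K) = 4d = -2708
h(K) equals the number of primitive reduced positive-definite forms (a, b, c) = a*x^2 + b*x*y + c*y^2 with b^2 - 4ac = D,
where reduced means |b| <= a <= c, with b >= 0 whenever |b| = a or a = c, and primitive means gcd(a, b, c) = 1.
Reduced forces 3a^2 <= |D| = 2708, so 1 <= a <= 30; b must have the parity of D, and c = (b^2 - D)/(4a) must be an integer >= a.
Enumerate a = 1..30, b in [-a, a]:
  a=1: (1, 0, 677)  [1]
  a=2: (2, 2, 339)  [1]
  a=3: (3, -2, 226), (3, 2, 226)  [2]
  a=4..5: none
  a=6: (6, -2, 113), (6, 2, 113)  [2]
  a=7: (7, -6, 98), (7, 6, 98)  [2]
  a=8: none
  a=9: (9, -8, 77), (9, 8, 77)  [2]
  a=10: none
  a=11: (11, -8, 63), (11, 8, 63)  [2]
  a=12: none
  a=13: (13, -10, 54), (13, 10, 54)  [2]
  a=14: (14, -6, 49), (14, 6, 49)  [2]
  a=15..17: none
  a=18: (18, -10, 39), (18, 10, 39)  [2]
  a=19: (19, -16, 39), (19, 16, 39)  [2]
  a=20: none
  a=21: (21, -20, 37), (21, -8, 33), (21, 8, 33), (21, 20, 37)  [4]
  a=22: (22, -14, 33), (22, 14, 33)  [2]
  a=23: (23, -12, 31), (23, 12, 31)  [2]
  a=24..25: none
  a=26: (26, -10, 27), (26, 10, 27)  [2]
  a=27..30: none
Total reduced forms: 1 + 1 + 2 + 2 + 2 + 2 + 2 + 2 + 2 + 2 + 2 + 4 + 2 + 2 + 2 = 30
h = 30

30


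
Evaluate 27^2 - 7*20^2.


x^2 - d*y^2
= 27^2 - 7*20^2
= 729 - 2800
= -2071

-2071


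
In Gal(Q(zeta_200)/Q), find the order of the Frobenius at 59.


The Frobenius at p in Gal(Q(zeta_n)/Q) = (Z/nZ)* is the class of p, so its order is ord_200(59), the smallest k >= 1 with 59^k = 1 mod 200.
n = 200 = 2^3 * 5^2, phi(200) = 80; the order divides phi(n).
Divisors of 80: 1, 2, 4, 5, 8, 10, 16, 20, 40, 80
Repeated squaring mod 200: 59^1 = 59, 59^2 = 81, 59^4 = 161, 59^8 = 121, 59^16 = 41, 59^32 = 81, 59^64 = 161
Test divisors in increasing order:
  k=1: 59^1 = 59 mod 200
  k=2: 59^2 = 81 mod 200
  k=4: 59^4 = 161 mod 200
  k=5: 59^5 = 161 * 59 = 99 mod 200
  k=8: 59^8 = 121 mod 200
  k=10: 59^10 = 121 * 81 = 1 mod 200  <- first divisor giving 1
Order = 10

10


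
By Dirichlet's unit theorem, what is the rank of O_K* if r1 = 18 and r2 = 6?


By Dirichlet's unit theorem:
rank = r1 + r2 - 1
= 18 + 6 - 1
= 23

23


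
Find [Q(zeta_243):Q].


The degree equals Euler's totient phi(243).
243 = 3^5
phi(243) = 162

162


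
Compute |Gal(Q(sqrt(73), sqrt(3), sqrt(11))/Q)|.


The 3 square roots of distinct primes are multiplicatively independent over Q,
so [K:Q] = 2^3 and Gal(K/Q) is isomorphic to (Z/2Z)^3.
|Gal| = 2^3 = 8

8


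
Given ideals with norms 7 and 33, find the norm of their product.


N(IJ) = N(I) * N(J)
= 7 * 33
= 231

231


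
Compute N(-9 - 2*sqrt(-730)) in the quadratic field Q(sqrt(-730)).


N(a + b*sqrt(d)) = a^2 - d*b^2
= (-9)^2 - (-730)*(-2)^2
= 81 + 2920
= 3001

3001


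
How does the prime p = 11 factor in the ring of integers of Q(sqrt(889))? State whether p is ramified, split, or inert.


K = Q(sqrt(889)). Since d mod 4 = 1, disc(K) = 889.
Check p | disc: 889 mod 11 = 9.
p does not divide disc. Compute Legendre symbol (d/p):
9^((11-1)/2) mod 11 = 1
(d/p) = 1, so p splits: (p) = P*P' with e=1, f=1, g=2.
Therefore p is split.

split


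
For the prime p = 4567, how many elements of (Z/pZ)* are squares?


For prime p, the number of non-zero quadratic residues is (p-1)/2.
= (4567-1)/2
= 2283

2283


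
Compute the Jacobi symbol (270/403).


Compute (270/403) via quadratic reciprocity:
  pull out 2: (2/403) = -1  (since 403 mod 8 = 3)
  reciprocity: (135/403) -> -(403/135)
  reduce: (133/135)
  reciprocity: (133/135) -> +(135/133)
  reduce: (2/133)
  pull out 2: (2/133) = -1  (since 133 mod 8 = 5)
  (1/133) = 1
Product of signs = -1

-1


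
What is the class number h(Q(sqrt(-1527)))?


K = Q(sqrt(-1527)). d mod 4 = 1, so D = disc(K) = d = -1527
h(K) equals the number of primitive reduced positive-definite forms (a, b, c) = a*x^2 + b*x*y + c*y^2 with b^2 - 4ac = D,
where reduced means |b| <= a <= c, with b >= 0 whenever |b| = a or a = c, and primitive means gcd(a, b, c) = 1.
Reduced forces 3a^2 <= |D| = 1527, so 1 <= a <= 22; b must have the parity of D, and c = (b^2 - D)/(4a) must be an integer >= a.
Enumerate a = 1..22, b in [-a, a]:
  a=1: (1, 1, 382)  [1]
  a=2: (2, -1, 191), (2, 1, 191)  [2]
  a=3: (3, 3, 128)  [1]
  a=4: (4, -3, 96), (4, 3, 96)  [2]
  a=5: none
  a=6: (6, -3, 64), (6, 3, 64)  [2]
  a=7: none
  a=8: (8, -3, 48), (8, 3, 48)  [2]
  a=9..11: none
  a=12: (12, -3, 32), (12, 3, 32)  [2]
  a=13..15: none
  a=16: (16, -3, 24), (16, 3, 24)  [2]
  a=17..22: none
Total reduced forms: 1 + 2 + 1 + 2 + 2 + 2 + 2 + 2 = 14
h = 14

14


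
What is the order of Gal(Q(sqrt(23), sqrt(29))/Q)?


The 2 square roots of distinct primes are multiplicatively independent over Q,
so [K:Q] = 2^2 and Gal(K/Q) is isomorphic to (Z/2Z)^2.
|Gal| = 2^2 = 4

4


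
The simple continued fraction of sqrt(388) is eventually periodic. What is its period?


Run the CF algorithm for sqrt(388).
a_0 = floor(sqrt(388)) = 19; set m_0=0, q_0=1.
Recurrence: m' = q*a - m,  q' = (d - m'^2)/q,  a' = floor((a_0 + m')/q').
  step 1: m=19, q=27, a=1
  step 2: m=8, q=12, a=2
  step 3: m=16, q=11, a=3
  step 4: m=17, q=9, a=4
  step 5: m=19, q=3, a=12
  step 6: m=17, q=33, a=1
  step 7: m=16, q=4, a=8
  step 8: m=16, q=33, a=1
  step 9: m=17, q=3, a=12
  step 10: m=19, q=9, a=4
  step 11: m=17, q=11, a=3
  step 12: m=16, q=12, a=2
  step 13: m=8, q=27, a=1
  step 14: m=19, q=1, a=38
a_14 = 2*a_0 = 38, so the period closes here.
sqrt(388) = [19; 1, 2, 3, 4, 12, 1, 8, 1, 12, 4, 3, 2, 1, 38]
Period length = 14

14


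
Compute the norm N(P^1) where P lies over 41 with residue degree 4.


N(P^a) = p^(a*f)
= 41^(1*4)
= 41^4
= 2825761

2825761


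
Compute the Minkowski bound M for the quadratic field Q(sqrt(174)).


d = 174, d mod 4 = 2, so disc(K) = 4d = 696; |disc(K)| = 696
Real quadratic field, so n = 2, s = r2 = 0, r1 = 2
M = (n!/n^n) * (4/pi)^s * sqrt(|disc(K)|) = (2!/2^2) * (4/pi)^0 * sqrt(696)
= 0.5 * 1.000000 * 26.381812
= 13.1909

13.1909


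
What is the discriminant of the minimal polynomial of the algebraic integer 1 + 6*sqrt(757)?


The element 1 + 6*sqrt(757) has minimal polynomial:
x^2 - 2*x - 27251
Discriminant = (-2)^2 - 4*(-27251)
= 4 + 109004
= 109008

109008


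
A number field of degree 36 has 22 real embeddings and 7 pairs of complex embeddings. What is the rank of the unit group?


By Dirichlet's unit theorem:
rank = r1 + r2 - 1
= 22 + 7 - 1
= 28

28


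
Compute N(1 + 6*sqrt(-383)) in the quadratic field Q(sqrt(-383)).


N(a + b*sqrt(d)) = a^2 - d*b^2
= (1)^2 - (-383)*(6)^2
= 1 + 13788
= 13789

13789


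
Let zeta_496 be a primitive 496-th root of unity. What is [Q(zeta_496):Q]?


The degree equals Euler's totient phi(496).
496 = 2^4 * 31
phi(496) = 240

240


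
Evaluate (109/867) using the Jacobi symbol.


Compute (109/867) via quadratic reciprocity:
  reciprocity: (109/867) -> +(867/109)
  reduce: (104/109)
  pull out 2: (2/109) = -1  (since 109 mod 8 = 5)
  pull out 2: (2/109) = -1  (since 109 mod 8 = 5)
  pull out 2: (2/109) = -1  (since 109 mod 8 = 5)
  reciprocity: (13/109) -> +(109/13)
  reduce: (5/13)
  reciprocity: (5/13) -> +(13/5)
  reduce: (3/5)
  reciprocity: (3/5) -> +(5/3)
  reduce: (2/3)
  pull out 2: (2/3) = -1  (since 3 mod 8 = 3)
  (1/3) = 1
Product of signs = 1

1


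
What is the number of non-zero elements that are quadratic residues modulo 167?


For prime p, the number of non-zero quadratic residues is (p-1)/2.
= (167-1)/2
= 83

83


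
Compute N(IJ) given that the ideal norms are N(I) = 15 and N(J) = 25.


N(IJ) = N(I) * N(J)
= 15 * 25
= 375

375


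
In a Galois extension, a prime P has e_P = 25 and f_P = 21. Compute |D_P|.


|D_P| = e * f
= 25 * 21
= 525

525


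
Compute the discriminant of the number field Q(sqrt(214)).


For K = Q(sqrt(d)) with d squarefree: disc(K) = d if d = 1 mod 4, and disc(K) = 4d if d = 2 or 3 mod 4.
Here d = 214, and d mod 4 = 2.
d = 2 mod 4, not 1 (O_K = Z[sqrt(d)]), so disc(K) = 4d = 4 * (214) = 856

856


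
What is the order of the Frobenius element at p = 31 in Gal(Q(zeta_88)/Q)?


The Frobenius at p in Gal(Q(zeta_n)/Q) = (Z/nZ)* is the class of p, so its order is ord_88(31), the smallest k >= 1 with 31^k = 1 mod 88.
n = 88 = 2^3 * 11, phi(88) = 40; the order divides phi(n).
Divisors of 40: 1, 2, 4, 5, 8, 10, 20, 40
Repeated squaring mod 88: 31^1 = 31, 31^2 = 81, 31^4 = 49, 31^8 = 25, 31^16 = 9, 31^32 = 81
Test divisors in increasing order:
  k=1: 31^1 = 31 mod 88
  k=2: 31^2 = 81 mod 88
  k=4: 31^4 = 49 mod 88
  k=5: 31^5 = 49 * 31 = 23 mod 88
  k=8: 31^8 = 25 mod 88
  k=10: 31^10 = 25 * 81 = 1 mod 88  <- first divisor giving 1
Order = 10

10


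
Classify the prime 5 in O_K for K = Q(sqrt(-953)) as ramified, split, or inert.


K = Q(sqrt(-953)). Since d mod 4 = 3, disc(K) = -3812.
Check p | disc: -3812 mod 5 = 3.
p does not divide disc. Compute Legendre symbol (d/p):
2^((5-1)/2) mod 5 = -1
(d/p) = -1, so p is inert: (p) stays prime with e=1, f=2, g=1.
Therefore p is inert.

inert


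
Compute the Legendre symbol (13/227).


p = 227 is prime, so compute (13/227) with the reciprocity algorithm (Jacobi-symbol steps: pull out 2s via (2/n), flip via reciprocity, reduce):
  reciprocity: (13/227) -> +(227/13)
  reduce: (6/13)
  pull out 2: (2/13) = -1  (since 13 mod 8 = 5)
  reciprocity: (3/13) -> +(13/3)
  reduce: (1/3)
  (1/3) = 1
Product of signs = -1
(13/227) = -1

-1


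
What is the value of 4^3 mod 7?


p = 7 is prime and the exponent is (p-1)/2 = 3, so by Euler's criterion 4^3 = (4/7) = +1 or -1 mod 7.
Compute by square-and-multiply:
  3 = 2 + 1 (binary 11)
  Repeated squaring mod 7: 4^1 = 4, 4^2 = 2
  4^3 = 4^2 * 4^1 = 2 * 4 mod 7
    2 * 4 = 8 = 1 mod 7
  4^3 = 1 mod 7
Result 1: 4 is a quadratic residue mod 7.
4^3 mod 7 = 1

1


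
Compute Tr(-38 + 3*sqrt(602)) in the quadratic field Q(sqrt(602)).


Tr(a + b*sqrt(d)) = (a + b*sqrt(d)) + (a - b*sqrt(d)) = 2a
= 2 * (-38)
= -76

-76


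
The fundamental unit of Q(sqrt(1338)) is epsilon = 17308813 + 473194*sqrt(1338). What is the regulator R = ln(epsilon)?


epsilon = 17308813 + 473194*sqrt(1338)
= 3.4618e+07
R = ln(3.4618e+07)
= 17.3599

17.3599


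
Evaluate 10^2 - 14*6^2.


x^2 - d*y^2
= 10^2 - 14*6^2
= 100 - 504
= -404

-404


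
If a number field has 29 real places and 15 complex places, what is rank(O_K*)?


By Dirichlet's unit theorem:
rank = r1 + r2 - 1
= 29 + 15 - 1
= 43

43


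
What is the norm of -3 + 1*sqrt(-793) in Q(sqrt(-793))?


N(a + b*sqrt(d)) = a^2 - d*b^2
= (-3)^2 - (-793)*(1)^2
= 9 + 793
= 802

802


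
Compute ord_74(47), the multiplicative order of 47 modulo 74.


We want ord_74(47), the smallest k >= 1 with 47^k = 1 mod 74.
n = 74 = 2 * 37, phi(74) = 36; the order divides phi(n).
Divisors of 36: 1, 2, 3, 4, 6, 9, 12, 18, 36
Repeated squaring mod 74: 47^1 = 47, 47^2 = 63, 47^4 = 47, 47^8 = 63, 47^16 = 47, 47^32 = 63
Test divisors in increasing order:
  k=1: 47^1 = 47 mod 74
  k=2: 47^2 = 63 mod 74
  k=3: 47^3 = 63 * 47 = 1 mod 74  <- first divisor giving 1
Order = 3

3


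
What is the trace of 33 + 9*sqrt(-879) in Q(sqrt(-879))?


Tr(a + b*sqrt(d)) = (a + b*sqrt(d)) + (a - b*sqrt(d)) = 2a
= 2 * (33)
= 66

66


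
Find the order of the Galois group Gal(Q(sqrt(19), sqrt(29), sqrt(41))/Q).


The 3 square roots of distinct primes are multiplicatively independent over Q,
so [K:Q] = 2^3 and Gal(K/Q) is isomorphic to (Z/2Z)^3.
|Gal| = 2^3 = 8

8


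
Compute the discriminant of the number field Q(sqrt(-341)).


For K = Q(sqrt(d)) with d squarefree: disc(K) = d if d = 1 mod 4, and disc(K) = 4d if d = 2 or 3 mod 4.
Here d = -341, and d mod 4 = 3.
d = 3 mod 4, not 1 (O_K = Z[sqrt(d)]), so disc(K) = 4d = 4 * (-341) = -1364

-1364


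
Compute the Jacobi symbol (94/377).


Compute (94/377) via quadratic reciprocity:
  pull out 2: (2/377) = +1  (since 377 mod 8 = 1)
  reciprocity: (47/377) -> +(377/47)
  reduce: (1/47)
  (1/47) = 1
Product of signs = 1

1


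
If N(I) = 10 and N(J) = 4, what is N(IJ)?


N(IJ) = N(I) * N(J)
= 10 * 4
= 40

40


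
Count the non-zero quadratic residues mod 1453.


For prime p, the number of non-zero quadratic residues is (p-1)/2.
= (1453-1)/2
= 726

726


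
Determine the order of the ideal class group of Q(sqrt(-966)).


K = Q(sqrt(-966)). d mod 4 = 2, so D = disc(K) = 4d = -3864
h(K) equals the number of primitive reduced positive-definite forms (a, b, c) = a*x^2 + b*x*y + c*y^2 with b^2 - 4ac = D,
where reduced means |b| <= a <= c, with b >= 0 whenever |b| = a or a = c, and primitive means gcd(a, b, c) = 1.
Reduced forces 3a^2 <= |D| = 3864, so 1 <= a <= 35; b must have the parity of D, and c = (b^2 - D)/(4a) must be an integer >= a.
Enumerate a = 1..35, b in [-a, a]:
  a=1: (1, 0, 966)  [1]
  a=2: (2, 0, 483)  [1]
  a=3: (3, 0, 322)  [1]
  a=4: none
  a=5: (5, -4, 194), (5, 4, 194)  [2]
  a=6: (6, 0, 161)  [1]
  a=7: (7, 0, 138)  [1]
  a=8..9: none
  a=10: (10, -4, 97), (10, 4, 97)  [2]
  a=11..12: none
  a=13: (13, -6, 75), (13, 6, 75)  [2]
  a=14: (14, 0, 69)  [1]
  a=15: (15, -6, 65), (15, 6, 65)  [2]
  a=16..20: none
  a=21: (21, 0, 46)  [1]
  a=22: none
  a=23: (23, 0, 42)  [1]
  a=24: none
  a=25: (25, -6, 39), (25, 6, 39)  [2]
  a=26: (26, -20, 41), (26, 20, 41)  [2]
  a=27..28: none
  a=29: (29, -14, 35), (29, 14, 35)  [2]
  a=30: (30, -24, 37), (30, 24, 37)  [2]
  a=31..35: none
Total reduced forms: 1 + 1 + 1 + 2 + 1 + 1 + 2 + 2 + 1 + 2 + 1 + 1 + 2 + 2 + 2 + 2 = 24
h = 24

24
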